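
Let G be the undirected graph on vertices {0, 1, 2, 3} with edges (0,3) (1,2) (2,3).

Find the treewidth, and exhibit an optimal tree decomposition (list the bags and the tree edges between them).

Every bag has size at most 2, so the width is 2 − 1 = 1 and tw(G) ≤ 1. Since G has at least one edge (e.g. 1–2), it is not an edgeless graph, so tw(G) ≥ 1. Therefore the treewidth is 1.

Treewidth 1.
Bags: B1 = {1, 2}  B2 = {2, 3}  B3 = {0, 3}
Tree: B1–B2, B2–B3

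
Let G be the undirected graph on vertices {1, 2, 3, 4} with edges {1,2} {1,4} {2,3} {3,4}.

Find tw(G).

2

A width-2 tree decomposition is:
Bags: B1 = {1, 3, 4}  B2 = {1, 2, 3}
Tree: B1–B2
Every bag has size at most 3, so the width is 3 − 1 = 2 and tw(G) ≤ 2. Since 3–4–1–2–3 is a cycle in G, G is not acyclic. Forests are exactly the graphs of treewidth ≤ 1, so tw(G) ≥ 2. Combining the bounds, tw(G) = 2.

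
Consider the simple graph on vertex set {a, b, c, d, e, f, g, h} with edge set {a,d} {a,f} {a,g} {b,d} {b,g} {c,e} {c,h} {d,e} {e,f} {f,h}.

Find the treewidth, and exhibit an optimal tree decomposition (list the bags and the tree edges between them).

Treewidth 2.
Bags: B1 = {b, d, g}  B2 = {a, d, g}  B3 = {a, d, e}  B4 = {a, e, f}  B5 = {c, e, f}  B6 = {c, f, h}
Tree: B1–B2, B2–B3, B3–B4, B4–B5, B5–B6

Each bag holds 3 vertices, so the decomposition has width 2, which upper-bounds the treewidth. The edges b–g–a–d–b form a cycle, so G is not a tree and its treewidth is at least 2. Therefore the treewidth is 2.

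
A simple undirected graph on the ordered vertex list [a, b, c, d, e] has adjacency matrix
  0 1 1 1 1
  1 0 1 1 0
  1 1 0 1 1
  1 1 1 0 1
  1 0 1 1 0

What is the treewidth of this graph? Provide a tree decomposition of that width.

The largest bag has 4 vertices, giving width 3; this decomposition certifies tw(G) ≤ 3. Conversely, {a, c, d, e} is a clique of size 4, and the vertices of any clique must share a bag in every tree decomposition; so some bag has ≥ 4 vertices and tw(G) ≥ 3. Hence tw(G) = 3 exactly.

Treewidth 3.
Bags: B1 = {a, b, c, d}  B2 = {a, c, d, e}
Tree: B1–B2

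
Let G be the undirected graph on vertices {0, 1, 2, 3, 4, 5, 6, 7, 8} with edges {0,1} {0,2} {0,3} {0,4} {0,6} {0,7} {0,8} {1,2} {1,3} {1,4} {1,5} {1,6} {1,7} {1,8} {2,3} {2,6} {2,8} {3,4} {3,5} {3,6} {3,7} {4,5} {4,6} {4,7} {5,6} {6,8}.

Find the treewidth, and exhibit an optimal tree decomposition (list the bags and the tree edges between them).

Treewidth 4.
Bags: B1 = {0, 1, 2, 3, 6}  B2 = {0, 1, 3, 4, 6}  B3 = {0, 1, 3, 4, 7}  B4 = {0, 1, 2, 6, 8}  B5 = {1, 3, 4, 5, 6}
Tree: B1–B2, B2–B3, B1–B4, B2–B5

Every bag has size at most 5, so the width is 5 − 1 = 4 and tw(G) ≤ 4. On the other hand G contains the 5-clique {0, 1, 2, 6, 8}. A clique must lie in a single bag of any decomposition, so no decomposition can have width below 4. Hence tw(G) = 4 exactly.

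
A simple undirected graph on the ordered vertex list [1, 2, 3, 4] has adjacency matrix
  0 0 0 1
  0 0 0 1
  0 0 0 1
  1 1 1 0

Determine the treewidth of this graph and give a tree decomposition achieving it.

Treewidth 1.
One optimal decomposition is:
Bags: B1 = {2, 4}  B2 = {1, 4}  B3 = {3, 4}
Tree: B1–B2, B2–B3

The largest bag has 2 vertices, giving width 1; this decomposition certifies tw(G) ≤ 1. G has an edge, so its treewidth is at least 1. Combining the bounds, tw(G) = 1.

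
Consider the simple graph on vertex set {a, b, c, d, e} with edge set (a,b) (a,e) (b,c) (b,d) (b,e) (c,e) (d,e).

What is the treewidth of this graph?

A width-2 tree decomposition is:
Bags: B1 = {a, b, e}  B2 = {b, c, e}  B3 = {b, d, e}
Tree: B1–B2, B1–B3
Every bag has size at most 3, so the width is 3 − 1 = 2 and tw(G) ≤ 2. For the lower bound, the 3 vertices {b, d, e} are pairwise adjacent, and any tree decomposition puts a clique entirely inside one bag — forcing width ≥ 2. Combining the bounds, tw(G) = 2.

2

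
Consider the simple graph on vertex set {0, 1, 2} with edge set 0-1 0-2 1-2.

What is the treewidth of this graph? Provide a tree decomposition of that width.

Treewidth 2.
One optimal decomposition is:
Bags: B1 = {0, 1, 2}
Tree: (single bag)

A single bag containing all 3 vertices is trivially a valid decomposition of width 2. On the other hand G contains the 3-clique {0, 1, 2}. A clique must lie in a single bag of any decomposition, so no decomposition can have width below 2. Hence tw(G) = 2 exactly.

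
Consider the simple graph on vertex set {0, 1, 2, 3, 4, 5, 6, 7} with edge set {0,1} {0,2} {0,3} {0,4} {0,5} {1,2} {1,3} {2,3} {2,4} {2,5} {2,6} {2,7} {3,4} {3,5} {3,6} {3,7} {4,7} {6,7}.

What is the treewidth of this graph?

3

A width-3 tree decomposition is:
Bags: B1 = {0, 2, 3, 4}  B2 = {2, 3, 4, 7}  B3 = {2, 3, 6, 7}  B4 = {0, 2, 3, 5}  B5 = {0, 1, 2, 3}
Tree: B1–B2, B2–B3, B1–B4, B4–B5
The largest bag has 4 vertices, giving width 3; this decomposition certifies tw(G) ≤ 3. For the lower bound, the 4 vertices {0, 1, 2, 3} are pairwise adjacent, and any tree decomposition puts a clique entirely inside one bag — forcing width ≥ 3. Combining the bounds, tw(G) = 3.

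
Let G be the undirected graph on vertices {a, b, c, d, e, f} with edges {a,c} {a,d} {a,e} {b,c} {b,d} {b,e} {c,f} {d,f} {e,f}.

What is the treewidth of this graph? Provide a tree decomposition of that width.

Treewidth 3.
One such decomposition:
Bags: B1 = {a, b, d, f}  B2 = {a, b, e, f}  B3 = {a, b, c, f}
Tree: B1–B2, B2–B3

Each bag holds 4 vertices, so the decomposition has width 3, which upper-bounds the treewidth. For the lower bound: the 4 vertex sets {d,f}, {b,e}, {a}, {c} are disjoint, each induces a connected subgraph, and every pair is joined by at least one edge of G. Contracting each set to a single vertex therefore yields K_{4} as a minor, and since treewidth is minor-monotone, tw(G) ≥ tw(K_{4}) = 3. Combining the bounds, tw(G) = 3.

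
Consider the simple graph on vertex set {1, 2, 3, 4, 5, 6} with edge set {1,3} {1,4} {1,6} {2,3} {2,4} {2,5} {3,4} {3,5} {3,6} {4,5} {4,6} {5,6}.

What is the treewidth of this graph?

3

A width-3 tree decomposition is:
Bags: B1 = {3, 4, 5, 6}  B2 = {2, 3, 4, 5}  B3 = {1, 3, 4, 6}
Tree: B1–B2, B1–B3
The largest bag has 4 vertices, giving width 3; this decomposition certifies tw(G) ≤ 3. On the other hand G contains the 4-clique {1, 3, 4, 6}. A clique must lie in a single bag of any decomposition, so no decomposition can have width below 3. The upper and lower bounds meet at 3, so that is the treewidth.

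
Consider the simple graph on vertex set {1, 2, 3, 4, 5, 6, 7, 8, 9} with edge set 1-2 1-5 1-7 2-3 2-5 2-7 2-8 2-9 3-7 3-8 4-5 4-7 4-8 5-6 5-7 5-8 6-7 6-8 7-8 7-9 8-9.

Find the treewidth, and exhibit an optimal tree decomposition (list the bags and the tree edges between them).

Each bag holds 4 vertices, so the decomposition has width 3, which upper-bounds the treewidth. On the other hand G contains the 4-clique {2, 7, 8, 9}. A clique must lie in a single bag of any decomposition, so no decomposition can have width below 3. Therefore the treewidth is 3.

Treewidth 3.
One optimal decomposition is:
Bags: B1 = {1, 2, 5, 7}  B2 = {2, 5, 7, 8}  B3 = {4, 5, 7, 8}  B4 = {2, 7, 8, 9}  B5 = {5, 6, 7, 8}  B6 = {2, 3, 7, 8}
Tree: B1–B2, B2–B3, B2–B4, B3–B5, B2–B6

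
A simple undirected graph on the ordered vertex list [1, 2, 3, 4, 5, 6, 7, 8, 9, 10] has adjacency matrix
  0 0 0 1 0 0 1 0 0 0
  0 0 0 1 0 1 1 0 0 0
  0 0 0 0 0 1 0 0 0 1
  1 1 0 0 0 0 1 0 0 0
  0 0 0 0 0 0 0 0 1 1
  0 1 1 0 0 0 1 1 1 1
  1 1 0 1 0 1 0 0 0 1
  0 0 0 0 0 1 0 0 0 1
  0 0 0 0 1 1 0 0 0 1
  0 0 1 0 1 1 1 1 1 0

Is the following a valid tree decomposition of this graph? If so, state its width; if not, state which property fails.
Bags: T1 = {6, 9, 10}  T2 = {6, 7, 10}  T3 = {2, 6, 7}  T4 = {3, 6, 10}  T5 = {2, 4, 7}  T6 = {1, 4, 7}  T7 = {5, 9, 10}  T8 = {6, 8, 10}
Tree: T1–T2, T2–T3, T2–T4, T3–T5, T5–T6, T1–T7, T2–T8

Yes; width 2.

Checking the three conditions: (i) the bags cover all of {1, 2, 3, 4, 5, 6, 7, 8, 9, 10}; (ii) for each edge, some bag contains both endpoints; (iii) the bags containing any fixed vertex form a subtree. All hold, so the decomposition is valid with width 3 − 1 = 2.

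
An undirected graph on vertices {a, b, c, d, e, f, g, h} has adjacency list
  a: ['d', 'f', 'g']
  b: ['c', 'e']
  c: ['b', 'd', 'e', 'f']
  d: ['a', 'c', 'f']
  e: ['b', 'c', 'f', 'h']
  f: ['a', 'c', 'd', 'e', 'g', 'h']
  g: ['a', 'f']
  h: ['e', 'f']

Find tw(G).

2

A width-2 tree decomposition is:
Bags: B1 = {c, d, f}  B2 = {a, d, f}  B3 = {c, e, f}  B4 = {e, f, h}  B5 = {b, c, e}  B6 = {a, f, g}
Tree: B1–B2, B1–B3, B3–B4, B3–B5, B2–B6
Each bag holds 3 vertices, so the decomposition has width 2, which upper-bounds the treewidth. For the lower bound, the 3 vertices {c, d, f} are pairwise adjacent, and any tree decomposition puts a clique entirely inside one bag — forcing width ≥ 2. Combining the bounds, tw(G) = 2.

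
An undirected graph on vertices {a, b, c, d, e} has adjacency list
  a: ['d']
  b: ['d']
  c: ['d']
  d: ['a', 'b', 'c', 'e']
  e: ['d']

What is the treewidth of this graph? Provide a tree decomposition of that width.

Treewidth 1.
Bags: B1 = {b, d}  B2 = {d, e}  B3 = {c, d}  B4 = {a, d}
Tree: B1–B2, B2–B3, B2–B4

Each bag holds 2 vertices, so the decomposition has width 1, which upper-bounds the treewidth. G has an edge, so its treewidth is at least 1. Therefore the treewidth is 1.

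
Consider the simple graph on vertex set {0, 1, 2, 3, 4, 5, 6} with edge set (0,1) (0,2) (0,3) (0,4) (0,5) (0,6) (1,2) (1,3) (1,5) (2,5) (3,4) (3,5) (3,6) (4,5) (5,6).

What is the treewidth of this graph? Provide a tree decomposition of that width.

Treewidth 3.
One such decomposition:
Bags: B1 = {0, 1, 3, 5}  B2 = {0, 3, 5, 6}  B3 = {0, 1, 2, 5}  B4 = {0, 3, 4, 5}
Tree: B1–B2, B1–B3, B1–B4

Every bag has size at most 4, so the width is 4 − 1 = 3 and tw(G) ≤ 3. On the other hand G contains the 4-clique {0, 1, 2, 5}. A clique must lie in a single bag of any decomposition, so no decomposition can have width below 3. Therefore the treewidth is 3.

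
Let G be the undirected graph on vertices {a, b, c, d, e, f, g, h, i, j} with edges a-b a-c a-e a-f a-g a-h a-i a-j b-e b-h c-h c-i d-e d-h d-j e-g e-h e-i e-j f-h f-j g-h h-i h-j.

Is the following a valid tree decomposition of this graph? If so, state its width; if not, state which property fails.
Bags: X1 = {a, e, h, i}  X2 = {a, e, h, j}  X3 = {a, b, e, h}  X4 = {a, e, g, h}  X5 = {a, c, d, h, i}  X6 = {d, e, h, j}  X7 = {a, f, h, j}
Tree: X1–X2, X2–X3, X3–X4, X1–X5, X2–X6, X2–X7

No — bags containing vertex d are not connected in the tree.

A tree decomposition must satisfy three properties: every vertex lies in some bag; for every edge, both endpoints lie together in some bag; and for every vertex, the bags containing it form a connected subtree. Here bags containing vertex d are not connected in the tree, so the decomposition is invalid.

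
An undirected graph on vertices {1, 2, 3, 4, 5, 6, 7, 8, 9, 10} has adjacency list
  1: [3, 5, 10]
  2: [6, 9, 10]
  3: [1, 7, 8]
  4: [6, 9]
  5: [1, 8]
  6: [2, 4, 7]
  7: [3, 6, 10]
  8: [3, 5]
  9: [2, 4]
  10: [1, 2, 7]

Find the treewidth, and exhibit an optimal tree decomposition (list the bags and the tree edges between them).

Treewidth 2.
One such decomposition:
Bags: B1 = {3, 5, 8}  B2 = {1, 3, 5}  B3 = {1, 3, 7}  B4 = {1, 7, 10}  B5 = {6, 7, 10}  B6 = {2, 6, 10}  B7 = {2, 4, 6}  B8 = {2, 4, 9}
Tree: B1–B2, B2–B3, B3–B4, B4–B5, B5–B6, B6–B7, B7–B8

Every bag has size at most 3, so the width is 3 − 1 = 2 and tw(G) ≤ 2. For the lower bound, G contains the cycle 8–5–1–3–8, so G is not a forest; only forests have treewidth ≤ 1, hence tw(G) ≥ 2. Hence tw(G) = 2 exactly.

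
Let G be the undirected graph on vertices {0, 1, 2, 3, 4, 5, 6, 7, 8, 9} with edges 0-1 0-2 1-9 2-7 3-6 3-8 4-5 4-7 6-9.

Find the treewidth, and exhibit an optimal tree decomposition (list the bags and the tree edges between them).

The largest bag has 2 vertices, giving width 1; this decomposition certifies tw(G) ≤ 1. G has an edge, so its treewidth is at least 1. Hence tw(G) = 1 exactly.

Treewidth 1.
One optimal decomposition is:
Bags: B1 = {4, 5}  B2 = {4, 7}  B3 = {2, 7}  B4 = {0, 2}  B5 = {0, 1}  B6 = {1, 9}  B7 = {6, 9}  B8 = {3, 6}  B9 = {3, 8}
Tree: B1–B2, B2–B3, B3–B4, B4–B5, B5–B6, B6–B7, B7–B8, B8–B9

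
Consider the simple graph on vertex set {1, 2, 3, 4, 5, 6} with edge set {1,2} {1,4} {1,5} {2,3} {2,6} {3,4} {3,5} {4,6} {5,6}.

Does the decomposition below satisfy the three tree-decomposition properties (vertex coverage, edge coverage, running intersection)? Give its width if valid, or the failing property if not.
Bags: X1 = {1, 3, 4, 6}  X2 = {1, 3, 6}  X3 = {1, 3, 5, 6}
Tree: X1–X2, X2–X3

No — vertex 2 appears in no bag.

A tree decomposition must satisfy three properties: every vertex lies in some bag; for every edge, both endpoints lie together in some bag; and for every vertex, the bags containing it form a connected subtree. Here vertex 2 appears in no bag, so the decomposition is invalid.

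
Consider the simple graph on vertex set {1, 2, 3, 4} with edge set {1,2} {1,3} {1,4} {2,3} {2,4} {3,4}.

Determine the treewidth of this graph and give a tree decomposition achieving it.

A single bag containing all 4 vertices is trivially a valid decomposition of width 3. Conversely, {1, 2, 3, 4} is a clique of size 4, and the vertices of any clique must share a bag in every tree decomposition; so some bag has ≥ 4 vertices and tw(G) ≥ 3. The upper and lower bounds meet at 3, so that is the treewidth.

Treewidth 3.
One optimal decomposition is:
Bags: B1 = {1, 2, 3, 4}
Tree: (single bag)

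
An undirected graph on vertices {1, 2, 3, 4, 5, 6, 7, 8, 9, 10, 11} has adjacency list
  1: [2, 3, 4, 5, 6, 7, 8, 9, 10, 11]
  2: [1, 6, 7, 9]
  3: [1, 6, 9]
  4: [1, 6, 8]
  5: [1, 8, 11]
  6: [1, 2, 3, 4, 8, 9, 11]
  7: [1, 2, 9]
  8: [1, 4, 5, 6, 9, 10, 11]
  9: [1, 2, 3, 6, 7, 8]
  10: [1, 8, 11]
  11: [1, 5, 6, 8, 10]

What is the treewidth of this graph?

3

A width-3 tree decomposition is:
Bags: B1 = {1, 8, 10, 11}  B2 = {1, 5, 8, 11}  B3 = {1, 6, 8, 11}  B4 = {1, 6, 8, 9}  B5 = {1, 2, 6, 9}  B6 = {1, 3, 6, 9}  B7 = {1, 2, 7, 9}  B8 = {1, 4, 6, 8}
Tree: B1–B2, B1–B3, B3–B4, B4–B5, B5–B6, B5–B7, B4–B8
The largest bag has 4 vertices, giving width 3; this decomposition certifies tw(G) ≤ 3. Conversely, {1, 8, 10, 11} is a clique of size 4, and the vertices of any clique must share a bag in every tree decomposition; so some bag has ≥ 4 vertices and tw(G) ≥ 3. The upper and lower bounds meet at 3, so that is the treewidth.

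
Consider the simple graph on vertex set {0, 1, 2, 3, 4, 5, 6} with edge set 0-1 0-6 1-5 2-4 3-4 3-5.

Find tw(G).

A width-1 tree decomposition is:
Bags: B1 = {2, 4}  B2 = {3, 4}  B3 = {3, 5}  B4 = {1, 5}  B5 = {0, 1}  B6 = {0, 6}
Tree: B1–B2, B2–B3, B3–B4, B4–B5, B5–B6
Every bag has size at most 2, so the width is 2 − 1 = 1 and tw(G) ≤ 1. Any graph with an edge has treewidth ≥ 1, and G has the edge 2–4. Combining the bounds, tw(G) = 1.

1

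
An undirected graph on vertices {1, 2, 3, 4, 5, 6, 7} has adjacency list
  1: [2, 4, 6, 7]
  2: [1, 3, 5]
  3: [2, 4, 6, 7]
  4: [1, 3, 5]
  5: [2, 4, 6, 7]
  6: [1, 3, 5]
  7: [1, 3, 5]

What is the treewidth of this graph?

A width-3 tree decomposition is:
Bags: B1 = {1, 3, 5, 7}  B2 = {1, 3, 5, 6}  B3 = {1, 3, 4, 5}  B4 = {1, 2, 3, 5}
Tree: B1–B2, B2–B3, B3–B4
The largest bag has 4 vertices, giving width 3; this decomposition certifies tw(G) ≤ 3. For the lower bound: the 4 vertex sets {3,7}, {1,6}, {5}, {4} are disjoint, each induces a connected subgraph, and every pair is joined by at least one edge of G. Contracting each set to a single vertex therefore yields K_{4} as a minor, and since treewidth is minor-monotone, tw(G) ≥ tw(K_{4}) = 3. Hence tw(G) = 3 exactly.

3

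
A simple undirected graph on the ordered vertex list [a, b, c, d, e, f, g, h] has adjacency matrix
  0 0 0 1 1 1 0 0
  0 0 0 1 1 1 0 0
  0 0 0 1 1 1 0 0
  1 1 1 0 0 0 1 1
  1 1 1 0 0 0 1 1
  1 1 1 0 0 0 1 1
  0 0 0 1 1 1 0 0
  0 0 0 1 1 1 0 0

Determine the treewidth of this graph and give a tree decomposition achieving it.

Treewidth 3.
One optimal decomposition is:
Bags: B1 = {a, d, e, f}  B2 = {b, d, e, f}  B3 = {c, d, e, f}  B4 = {d, e, f, h}  B5 = {d, e, f, g}
Tree: B1–B2, B2–B3, B3–B4, B4–B5

The largest bag has 4 vertices, giving width 3; this decomposition certifies tw(G) ≤ 3. For the lower bound: the 4 vertex sets {a,d}, {b,e}, {f}, {c} are disjoint, each induces a connected subgraph, and every pair is joined by at least one edge of G. Contracting each set to a single vertex therefore yields K_{4} as a minor, and since treewidth is minor-monotone, tw(G) ≥ tw(K_{4}) = 3. Therefore the treewidth is 3.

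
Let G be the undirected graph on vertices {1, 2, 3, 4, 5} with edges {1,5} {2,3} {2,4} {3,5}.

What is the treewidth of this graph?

1

A width-1 tree decomposition is:
Bags: B1 = {1, 5}  B2 = {3, 5}  B3 = {2, 3}  B4 = {2, 4}
Tree: B1–B2, B2–B3, B3–B4
Each bag holds 2 vertices, so the decomposition has width 1, which upper-bounds the treewidth. G has an edge, so its treewidth is at least 1. Hence tw(G) = 1 exactly.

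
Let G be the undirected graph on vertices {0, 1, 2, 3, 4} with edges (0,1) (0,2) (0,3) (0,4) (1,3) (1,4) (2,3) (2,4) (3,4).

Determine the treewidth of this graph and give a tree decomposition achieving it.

Treewidth 3.
One optimal decomposition is:
Bags: B1 = {0, 2, 3, 4}  B2 = {0, 1, 3, 4}
Tree: B1–B2

Each bag holds 4 vertices, so the decomposition has width 3, which upper-bounds the treewidth. On the other hand G contains the 4-clique {0, 1, 3, 4}. A clique must lie in a single bag of any decomposition, so no decomposition can have width below 3. Hence tw(G) = 3 exactly.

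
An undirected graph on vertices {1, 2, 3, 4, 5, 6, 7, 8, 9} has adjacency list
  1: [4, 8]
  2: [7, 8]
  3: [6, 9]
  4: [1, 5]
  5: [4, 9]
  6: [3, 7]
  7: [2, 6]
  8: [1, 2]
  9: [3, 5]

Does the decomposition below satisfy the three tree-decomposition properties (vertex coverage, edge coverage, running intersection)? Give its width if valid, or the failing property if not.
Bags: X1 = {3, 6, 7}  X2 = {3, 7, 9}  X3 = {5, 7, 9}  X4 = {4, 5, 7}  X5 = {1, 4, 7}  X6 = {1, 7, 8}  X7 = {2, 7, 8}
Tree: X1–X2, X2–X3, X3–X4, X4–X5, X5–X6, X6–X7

Vertex coverage: the bags together contain {1, 2, 3, 4, 5, 6, 7, 8, 9}, the full vertex set. Edge coverage: each edge of G has both endpoints in at least one bag. Running intersection: for every vertex, the bags containing it form a connected subtree. All three properties hold, so this is a valid tree decomposition of width max|bag| − 1 = 2, and hence tw(G) ≤ 2.

Yes; width 2.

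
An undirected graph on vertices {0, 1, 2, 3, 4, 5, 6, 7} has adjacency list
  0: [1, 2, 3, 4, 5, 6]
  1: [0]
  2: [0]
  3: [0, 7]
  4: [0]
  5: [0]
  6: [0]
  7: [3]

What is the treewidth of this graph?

1

A width-1 tree decomposition is:
Bags: B1 = {3, 7}  B2 = {0, 3}  B3 = {0, 1}  B4 = {0, 6}  B5 = {0, 2}  B6 = {0, 5}  B7 = {0, 4}
Tree: B1–B2, B2–B3, B3–B4, B3–B5, B5–B6, B2–B7
The largest bag has 2 vertices, giving width 1; this decomposition certifies tw(G) ≤ 1. Any graph with an edge has treewidth ≥ 1, and G has the edge 3–7. Combining the bounds, tw(G) = 1.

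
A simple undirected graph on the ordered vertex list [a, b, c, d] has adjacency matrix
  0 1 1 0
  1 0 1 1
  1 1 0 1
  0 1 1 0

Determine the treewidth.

2

A width-2 tree decomposition is:
Bags: B1 = {b, c, d}  B2 = {a, b, c}
Tree: B1–B2
The largest bag has 3 vertices, giving width 2; this decomposition certifies tw(G) ≤ 2. On the other hand G contains the 3-clique {b, c, d}. A clique must lie in a single bag of any decomposition, so no decomposition can have width below 2. The upper and lower bounds meet at 2, so that is the treewidth.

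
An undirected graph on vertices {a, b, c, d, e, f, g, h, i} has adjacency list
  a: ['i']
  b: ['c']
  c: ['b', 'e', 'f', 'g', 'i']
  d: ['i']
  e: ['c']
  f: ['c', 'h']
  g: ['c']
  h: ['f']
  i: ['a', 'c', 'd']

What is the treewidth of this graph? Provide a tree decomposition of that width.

Each bag holds 2 vertices, so the decomposition has width 1, which upper-bounds the treewidth. Since G has at least one edge (e.g. e–c), it is not an edgeless graph, so tw(G) ≥ 1. Hence tw(G) = 1 exactly.

Treewidth 1.
Bags: B1 = {c, e}  B2 = {b, c}  B3 = {c, i}  B4 = {c, g}  B5 = {c, f}  B6 = {f, h}  B7 = {d, i}  B8 = {a, i}
Tree: B1–B2, B2–B3, B3–B4, B4–B5, B5–B6, B3–B7, B7–B8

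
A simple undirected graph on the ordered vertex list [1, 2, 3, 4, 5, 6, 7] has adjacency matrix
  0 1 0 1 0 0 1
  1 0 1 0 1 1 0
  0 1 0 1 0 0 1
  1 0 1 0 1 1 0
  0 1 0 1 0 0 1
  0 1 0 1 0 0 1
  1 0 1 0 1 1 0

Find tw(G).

A width-3 tree decomposition is:
Bags: B1 = {2, 4, 5, 7}  B2 = {2, 4, 6, 7}  B3 = {2, 3, 4, 7}  B4 = {1, 2, 4, 7}
Tree: B1–B2, B2–B3, B3–B4
Each bag holds 4 vertices, so the decomposition has width 3, which upper-bounds the treewidth. For the lower bound: the 4 vertex sets {2,5}, {4,6}, {7}, {3} are disjoint, each induces a connected subgraph, and every pair is joined by at least one edge of G. Contracting each set to a single vertex therefore yields K_{4} as a minor, and since treewidth is minor-monotone, tw(G) ≥ tw(K_{4}) = 3. Therefore the treewidth is 3.

3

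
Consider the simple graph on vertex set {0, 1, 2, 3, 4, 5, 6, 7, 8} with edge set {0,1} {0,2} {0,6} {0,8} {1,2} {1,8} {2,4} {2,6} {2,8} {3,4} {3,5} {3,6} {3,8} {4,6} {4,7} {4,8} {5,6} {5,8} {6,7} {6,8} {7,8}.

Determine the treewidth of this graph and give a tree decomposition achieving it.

Every bag has size at most 4, so the width is 4 − 1 = 3 and tw(G) ≤ 3. For the lower bound, the 4 vertices {0, 1, 2, 8} are pairwise adjacent, and any tree decomposition puts a clique entirely inside one bag — forcing width ≥ 3. Hence tw(G) = 3 exactly.

Treewidth 3.
Bags: B1 = {2, 4, 6, 8}  B2 = {0, 2, 6, 8}  B3 = {3, 4, 6, 8}  B4 = {0, 1, 2, 8}  B5 = {4, 6, 7, 8}  B6 = {3, 5, 6, 8}
Tree: B1–B2, B1–B3, B2–B4, B1–B5, B3–B6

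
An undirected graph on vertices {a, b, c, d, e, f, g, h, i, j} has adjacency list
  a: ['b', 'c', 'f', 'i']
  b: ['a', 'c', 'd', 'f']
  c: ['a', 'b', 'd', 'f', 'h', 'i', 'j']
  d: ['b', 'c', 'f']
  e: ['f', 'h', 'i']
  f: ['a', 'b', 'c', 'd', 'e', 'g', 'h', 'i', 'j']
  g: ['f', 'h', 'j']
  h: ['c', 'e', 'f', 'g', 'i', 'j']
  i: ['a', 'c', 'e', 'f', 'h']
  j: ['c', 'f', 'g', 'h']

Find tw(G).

3

A width-3 tree decomposition is:
Bags: B1 = {c, f, h, i}  B2 = {c, f, h, j}  B3 = {f, g, h, j}  B4 = {a, c, f, i}  B5 = {e, f, h, i}  B6 = {a, b, c, f}  B7 = {b, c, d, f}
Tree: B1–B2, B2–B3, B1–B4, B1–B5, B4–B6, B6–B7
Every bag has size at most 4, so the width is 4 − 1 = 3 and tw(G) ≤ 3. Conversely, {f, g, h, j} is a clique of size 4, and the vertices of any clique must share a bag in every tree decomposition; so some bag has ≥ 4 vertices and tw(G) ≥ 3. Hence tw(G) = 3 exactly.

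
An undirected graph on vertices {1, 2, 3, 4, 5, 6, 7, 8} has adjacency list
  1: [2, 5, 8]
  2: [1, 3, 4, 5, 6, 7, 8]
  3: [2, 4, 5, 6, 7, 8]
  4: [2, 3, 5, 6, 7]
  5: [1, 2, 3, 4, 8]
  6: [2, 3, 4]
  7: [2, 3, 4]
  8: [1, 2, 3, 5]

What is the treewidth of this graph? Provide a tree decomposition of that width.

The largest bag has 4 vertices, giving width 3; this decomposition certifies tw(G) ≤ 3. On the other hand G contains the 4-clique {1, 2, 5, 8}. A clique must lie in a single bag of any decomposition, so no decomposition can have width below 3. Hence tw(G) = 3 exactly.

Treewidth 3.
Bags: B1 = {2, 3, 4, 6}  B2 = {2, 3, 4, 5}  B3 = {2, 3, 5, 8}  B4 = {2, 3, 4, 7}  B5 = {1, 2, 5, 8}
Tree: B1–B2, B2–B3, B2–B4, B3–B5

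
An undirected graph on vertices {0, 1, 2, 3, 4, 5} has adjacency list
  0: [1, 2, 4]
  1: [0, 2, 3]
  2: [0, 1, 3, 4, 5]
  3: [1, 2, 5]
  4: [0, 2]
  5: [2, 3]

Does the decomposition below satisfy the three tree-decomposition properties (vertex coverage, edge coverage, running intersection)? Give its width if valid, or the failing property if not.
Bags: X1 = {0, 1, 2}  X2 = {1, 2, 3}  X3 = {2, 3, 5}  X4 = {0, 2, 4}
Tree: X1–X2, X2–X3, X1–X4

Yes; width 2.

Checking the three conditions: (i) the bags cover all of {0, 1, 2, 3, 4, 5}; (ii) for each edge, some bag contains both endpoints; (iii) the bags containing any fixed vertex form a subtree. All hold, so the decomposition is valid with width 3 − 1 = 2.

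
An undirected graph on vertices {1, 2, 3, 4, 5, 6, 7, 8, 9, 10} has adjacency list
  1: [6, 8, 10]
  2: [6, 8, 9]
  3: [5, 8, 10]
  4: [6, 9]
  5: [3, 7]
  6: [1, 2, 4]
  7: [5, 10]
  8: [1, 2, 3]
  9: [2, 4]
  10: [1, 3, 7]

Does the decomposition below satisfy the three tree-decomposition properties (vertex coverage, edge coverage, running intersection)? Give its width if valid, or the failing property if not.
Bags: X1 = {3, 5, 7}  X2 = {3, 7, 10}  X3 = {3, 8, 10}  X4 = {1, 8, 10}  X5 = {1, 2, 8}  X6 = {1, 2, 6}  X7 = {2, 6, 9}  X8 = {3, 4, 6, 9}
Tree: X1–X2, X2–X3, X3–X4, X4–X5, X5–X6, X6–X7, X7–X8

A tree decomposition must satisfy three properties: every vertex lies in some bag; for every edge, both endpoints lie together in some bag; and for every vertex, the bags containing it form a connected subtree. Here bags containing vertex 3 are not connected in the tree, so the decomposition is invalid.

No — bags containing vertex 3 are not connected in the tree.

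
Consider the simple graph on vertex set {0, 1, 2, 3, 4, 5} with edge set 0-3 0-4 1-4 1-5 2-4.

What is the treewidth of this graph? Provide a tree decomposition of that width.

Every bag has size at most 2, so the width is 2 − 1 = 1 and tw(G) ≤ 1. G has an edge, so its treewidth is at least 1. Combining the bounds, tw(G) = 1.

Treewidth 1.
One optimal decomposition is:
Bags: B1 = {0, 4}  B2 = {1, 4}  B3 = {0, 3}  B4 = {1, 5}  B5 = {2, 4}
Tree: B1–B2, B1–B3, B2–B4, B2–B5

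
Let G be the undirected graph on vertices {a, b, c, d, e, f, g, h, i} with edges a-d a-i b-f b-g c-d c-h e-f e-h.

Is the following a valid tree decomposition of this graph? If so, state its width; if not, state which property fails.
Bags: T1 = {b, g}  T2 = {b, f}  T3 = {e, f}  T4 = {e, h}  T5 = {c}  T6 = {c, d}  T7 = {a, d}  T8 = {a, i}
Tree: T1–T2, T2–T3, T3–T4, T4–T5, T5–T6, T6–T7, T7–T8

No — edge (h,c) lies in no bag.

A tree decomposition must satisfy three properties: every vertex lies in some bag; for every edge, both endpoints lie together in some bag; and for every vertex, the bags containing it form a connected subtree. Here edge (h,c) lies in no bag, so the decomposition is invalid.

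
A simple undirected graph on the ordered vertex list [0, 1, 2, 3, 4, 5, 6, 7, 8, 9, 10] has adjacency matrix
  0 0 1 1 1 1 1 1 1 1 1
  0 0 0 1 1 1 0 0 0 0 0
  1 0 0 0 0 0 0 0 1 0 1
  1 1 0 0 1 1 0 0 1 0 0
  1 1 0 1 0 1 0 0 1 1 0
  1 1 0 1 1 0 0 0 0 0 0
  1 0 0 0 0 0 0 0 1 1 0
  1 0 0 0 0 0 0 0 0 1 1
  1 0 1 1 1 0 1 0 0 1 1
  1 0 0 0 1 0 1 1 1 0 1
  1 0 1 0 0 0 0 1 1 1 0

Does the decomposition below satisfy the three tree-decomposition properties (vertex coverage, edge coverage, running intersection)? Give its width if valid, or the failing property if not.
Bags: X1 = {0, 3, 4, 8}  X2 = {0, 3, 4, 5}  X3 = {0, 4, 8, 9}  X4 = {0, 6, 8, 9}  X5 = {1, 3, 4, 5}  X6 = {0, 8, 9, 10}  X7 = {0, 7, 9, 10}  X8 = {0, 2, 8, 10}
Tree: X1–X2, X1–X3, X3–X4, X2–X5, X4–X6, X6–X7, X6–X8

Yes; width 3.

Vertex coverage: the bags together contain {0, 1, 2, 3, 4, 5, 6, 7, 8, 9, 10}, the full vertex set. Edge coverage: each edge of G has both endpoints in at least one bag. Running intersection: for every vertex, the bags containing it form a connected subtree. All three properties hold, so this is a valid tree decomposition of width max|bag| − 1 = 3, and hence tw(G) ≤ 3.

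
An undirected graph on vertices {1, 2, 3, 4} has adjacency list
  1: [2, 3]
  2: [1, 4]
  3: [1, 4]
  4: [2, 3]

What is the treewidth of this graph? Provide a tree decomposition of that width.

Treewidth 2.
One such decomposition:
Bags: B1 = {2, 3, 4}  B2 = {1, 2, 3}
Tree: B1–B2

Each bag holds 3 vertices, so the decomposition has width 2, which upper-bounds the treewidth. Since 3–4–2–1–3 is a cycle in G, G is not acyclic. Forests are exactly the graphs of treewidth ≤ 1, so tw(G) ≥ 2. The upper and lower bounds meet at 2, so that is the treewidth.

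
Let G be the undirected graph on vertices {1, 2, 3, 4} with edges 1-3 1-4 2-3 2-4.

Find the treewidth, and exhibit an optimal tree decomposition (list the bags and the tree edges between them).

The largest bag has 3 vertices, giving width 2; this decomposition certifies tw(G) ≤ 2. Since 2–4–1–3–2 is a cycle in G, G is not acyclic. Forests are exactly the graphs of treewidth ≤ 1, so tw(G) ≥ 2. Therefore the treewidth is 2.

Treewidth 2.
One optimal decomposition is:
Bags: B1 = {1, 2, 4}  B2 = {1, 2, 3}
Tree: B1–B2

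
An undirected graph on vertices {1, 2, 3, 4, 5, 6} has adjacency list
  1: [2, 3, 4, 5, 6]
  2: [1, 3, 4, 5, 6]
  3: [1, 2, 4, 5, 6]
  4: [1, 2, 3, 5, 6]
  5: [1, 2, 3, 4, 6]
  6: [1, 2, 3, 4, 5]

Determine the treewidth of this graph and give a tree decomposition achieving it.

With just one bag of size 6, the width is 6 − 1 = 5, so tw(G) ≤ 5. On the other hand G contains the 6-clique {1, 2, 3, 4, 5, 6}. A clique must lie in a single bag of any decomposition, so no decomposition can have width below 5. The upper and lower bounds meet at 5, so that is the treewidth.

Treewidth 5.
One optimal decomposition is:
Bags: B1 = {1, 2, 3, 4, 5, 6}
Tree: (single bag)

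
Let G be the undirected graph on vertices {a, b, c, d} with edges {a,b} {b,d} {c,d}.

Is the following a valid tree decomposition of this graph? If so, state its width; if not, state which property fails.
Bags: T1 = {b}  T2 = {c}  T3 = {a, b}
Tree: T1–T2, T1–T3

A tree decomposition must satisfy three properties: every vertex lies in some bag; for every edge, both endpoints lie together in some bag; and for every vertex, the bags containing it form a connected subtree. Here vertex d appears in no bag, so the decomposition is invalid.

No — vertex d appears in no bag.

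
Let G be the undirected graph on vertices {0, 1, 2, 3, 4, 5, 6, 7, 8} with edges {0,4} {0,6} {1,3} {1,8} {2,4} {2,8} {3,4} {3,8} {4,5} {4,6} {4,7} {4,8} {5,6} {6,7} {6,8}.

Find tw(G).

2

A width-2 tree decomposition is:
Bags: B1 = {4, 5, 6}  B2 = {0, 4, 6}  B3 = {4, 6, 8}  B4 = {4, 6, 7}  B5 = {2, 4, 8}  B6 = {3, 4, 8}  B7 = {1, 3, 8}
Tree: B1–B2, B2–B3, B2–B4, B3–B5, B3–B6, B6–B7
Every bag has size at most 3, so the width is 3 − 1 = 2 and tw(G) ≤ 2. For the lower bound, the 3 vertices {1, 3, 8} are pairwise adjacent, and any tree decomposition puts a clique entirely inside one bag — forcing width ≥ 2. Therefore the treewidth is 2.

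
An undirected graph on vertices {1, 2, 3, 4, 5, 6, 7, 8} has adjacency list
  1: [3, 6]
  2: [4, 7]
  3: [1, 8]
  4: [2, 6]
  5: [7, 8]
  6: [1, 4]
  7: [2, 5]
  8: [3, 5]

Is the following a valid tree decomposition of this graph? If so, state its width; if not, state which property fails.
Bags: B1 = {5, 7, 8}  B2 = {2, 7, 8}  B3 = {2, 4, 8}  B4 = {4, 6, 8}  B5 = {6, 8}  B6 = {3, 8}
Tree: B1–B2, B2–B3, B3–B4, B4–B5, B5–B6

A tree decomposition must satisfy three properties: every vertex lies in some bag; for every edge, both endpoints lie together in some bag; and for every vertex, the bags containing it form a connected subtree. Here vertex 1 appears in no bag, so the decomposition is invalid.

No — vertex 1 appears in no bag.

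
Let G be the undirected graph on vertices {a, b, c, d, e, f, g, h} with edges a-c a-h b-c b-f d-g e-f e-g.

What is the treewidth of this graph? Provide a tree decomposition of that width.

Treewidth 1.
Bags: B1 = {d, g}  B2 = {e, g}  B3 = {e, f}  B4 = {b, f}  B5 = {b, c}  B6 = {a, c}  B7 = {a, h}
Tree: B1–B2, B2–B3, B3–B4, B4–B5, B5–B6, B6–B7

Every bag has size at most 2, so the width is 2 − 1 = 1 and tw(G) ≤ 1. Since G has at least one edge (e.g. d–g), it is not an edgeless graph, so tw(G) ≥ 1. The upper and lower bounds meet at 1, so that is the treewidth.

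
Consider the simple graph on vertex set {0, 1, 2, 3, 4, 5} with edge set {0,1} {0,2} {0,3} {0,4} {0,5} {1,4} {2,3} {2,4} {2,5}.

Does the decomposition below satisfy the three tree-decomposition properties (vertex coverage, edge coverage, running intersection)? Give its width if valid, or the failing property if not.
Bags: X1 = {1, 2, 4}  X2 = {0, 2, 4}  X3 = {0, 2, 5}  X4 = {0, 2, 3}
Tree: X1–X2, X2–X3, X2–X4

A tree decomposition must satisfy three properties: every vertex lies in some bag; for every edge, both endpoints lie together in some bag; and for every vertex, the bags containing it form a connected subtree. Here edge (0,1) lies in no bag, so the decomposition is invalid.

No — edge (0,1) lies in no bag.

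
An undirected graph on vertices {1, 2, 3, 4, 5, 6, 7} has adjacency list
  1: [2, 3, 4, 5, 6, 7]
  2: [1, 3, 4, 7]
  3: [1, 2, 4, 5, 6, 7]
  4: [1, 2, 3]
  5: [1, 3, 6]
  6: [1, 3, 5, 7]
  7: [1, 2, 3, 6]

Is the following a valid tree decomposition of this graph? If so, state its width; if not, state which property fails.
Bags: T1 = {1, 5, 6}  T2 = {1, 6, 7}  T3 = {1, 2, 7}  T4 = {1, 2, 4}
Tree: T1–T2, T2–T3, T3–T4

No — vertex 3 appears in no bag.

A tree decomposition must satisfy three properties: every vertex lies in some bag; for every edge, both endpoints lie together in some bag; and for every vertex, the bags containing it form a connected subtree. Here vertex 3 appears in no bag, so the decomposition is invalid.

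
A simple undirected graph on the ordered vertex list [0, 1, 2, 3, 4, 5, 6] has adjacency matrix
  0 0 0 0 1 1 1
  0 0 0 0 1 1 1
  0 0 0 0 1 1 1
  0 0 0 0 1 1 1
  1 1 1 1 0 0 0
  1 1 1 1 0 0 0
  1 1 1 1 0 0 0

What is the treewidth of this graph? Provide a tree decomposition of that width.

Treewidth 3.
One such decomposition:
Bags: B1 = {1, 4, 5, 6}  B2 = {3, 4, 5, 6}  B3 = {2, 4, 5, 6}  B4 = {0, 4, 5, 6}
Tree: B1–B2, B2–B3, B3–B4

Every bag has size at most 4, so the width is 4 − 1 = 3 and tw(G) ≤ 3. For the lower bound: the 4 vertex sets {1,4}, {3,5}, {6}, {2} are disjoint, each induces a connected subgraph, and every pair is joined by at least one edge of G. Contracting each set to a single vertex therefore yields K_{4} as a minor, and since treewidth is minor-monotone, tw(G) ≥ tw(K_{4}) = 3. Hence tw(G) = 3 exactly.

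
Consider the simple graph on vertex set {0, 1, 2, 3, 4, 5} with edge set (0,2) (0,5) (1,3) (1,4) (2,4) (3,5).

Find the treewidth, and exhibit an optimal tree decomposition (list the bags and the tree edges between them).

Every bag has size at most 3, so the width is 3 − 1 = 2 and tw(G) ≤ 2. The edges 0–5–3–1–4–2–0 form a cycle, so G is not a tree and its treewidth is at least 2. Therefore the treewidth is 2.

Treewidth 2.
One such decomposition:
Bags: B1 = {0, 3, 5}  B2 = {0, 1, 3}  B3 = {0, 1, 4}  B4 = {0, 2, 4}
Tree: B1–B2, B2–B3, B3–B4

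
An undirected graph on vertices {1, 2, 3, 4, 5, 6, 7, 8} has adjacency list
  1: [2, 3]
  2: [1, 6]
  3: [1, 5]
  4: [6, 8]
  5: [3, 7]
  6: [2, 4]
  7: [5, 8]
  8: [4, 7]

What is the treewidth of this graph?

2

A width-2 tree decomposition is:
Bags: B1 = {1, 2, 3}  B2 = {2, 3, 6}  B3 = {3, 4, 6}  B4 = {3, 4, 8}  B5 = {3, 7, 8}  B6 = {3, 5, 7}
Tree: B1–B2, B2–B3, B3–B4, B4–B5, B5–B6
Every bag has size at most 3, so the width is 3 − 1 = 2 and tw(G) ≤ 2. For the lower bound, G contains the cycle 3–1–2–6–4–8–7–5–3, so G is not a forest; only forests have treewidth ≤ 1, hence tw(G) ≥ 2. The upper and lower bounds meet at 2, so that is the treewidth.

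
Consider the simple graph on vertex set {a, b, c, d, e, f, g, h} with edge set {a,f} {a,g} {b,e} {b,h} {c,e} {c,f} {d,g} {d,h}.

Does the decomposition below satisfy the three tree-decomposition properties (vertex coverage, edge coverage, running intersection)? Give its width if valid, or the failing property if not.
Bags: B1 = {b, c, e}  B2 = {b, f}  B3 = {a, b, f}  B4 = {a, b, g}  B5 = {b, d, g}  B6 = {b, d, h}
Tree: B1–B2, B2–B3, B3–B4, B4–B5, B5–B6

A tree decomposition must satisfy three properties: every vertex lies in some bag; for every edge, both endpoints lie together in some bag; and for every vertex, the bags containing it form a connected subtree. Here edge (c,f) lies in no bag, so the decomposition is invalid.

No — edge (c,f) lies in no bag.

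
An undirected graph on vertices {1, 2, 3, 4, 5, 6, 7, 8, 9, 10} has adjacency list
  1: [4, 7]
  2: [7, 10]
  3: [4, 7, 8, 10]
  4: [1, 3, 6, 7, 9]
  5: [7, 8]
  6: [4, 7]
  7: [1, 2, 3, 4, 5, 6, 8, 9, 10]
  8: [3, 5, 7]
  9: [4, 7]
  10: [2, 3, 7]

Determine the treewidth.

A width-2 tree decomposition is:
Bags: B1 = {3, 4, 7}  B2 = {3, 7, 8}  B3 = {1, 4, 7}  B4 = {4, 7, 9}  B5 = {4, 6, 7}  B6 = {5, 7, 8}  B7 = {3, 7, 10}  B8 = {2, 7, 10}
Tree: B1–B2, B1–B3, B3–B4, B3–B5, B2–B6, B1–B7, B7–B8
The largest bag has 3 vertices, giving width 2; this decomposition certifies tw(G) ≤ 2. On the other hand G contains the 3-clique {2, 7, 10}. A clique must lie in a single bag of any decomposition, so no decomposition can have width below 2. Hence tw(G) = 2 exactly.

2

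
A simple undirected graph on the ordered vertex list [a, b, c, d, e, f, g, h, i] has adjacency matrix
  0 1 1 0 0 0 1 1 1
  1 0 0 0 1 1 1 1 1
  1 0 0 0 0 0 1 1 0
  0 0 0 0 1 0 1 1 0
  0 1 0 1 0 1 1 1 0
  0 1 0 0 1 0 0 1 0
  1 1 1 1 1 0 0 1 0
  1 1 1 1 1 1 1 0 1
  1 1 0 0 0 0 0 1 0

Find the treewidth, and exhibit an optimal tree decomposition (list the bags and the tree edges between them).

Treewidth 3.
One such decomposition:
Bags: B1 = {a, b, g, h}  B2 = {a, c, g, h}  B3 = {b, e, g, h}  B4 = {b, e, f, h}  B5 = {d, e, g, h}  B6 = {a, b, h, i}
Tree: B1–B2, B1–B3, B3–B4, B3–B5, B1–B6

The largest bag has 4 vertices, giving width 3; this decomposition certifies tw(G) ≤ 3. Conversely, {d, e, g, h} is a clique of size 4, and the vertices of any clique must share a bag in every tree decomposition; so some bag has ≥ 4 vertices and tw(G) ≥ 3. The upper and lower bounds meet at 3, so that is the treewidth.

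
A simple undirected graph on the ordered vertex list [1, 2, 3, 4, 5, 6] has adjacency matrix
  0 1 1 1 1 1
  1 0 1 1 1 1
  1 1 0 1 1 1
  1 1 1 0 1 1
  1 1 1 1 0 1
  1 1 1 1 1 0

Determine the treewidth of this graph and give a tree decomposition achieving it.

A single bag containing all 6 vertices is trivially a valid decomposition of width 5. For the lower bound, the 6 vertices {1, 2, 3, 4, 5, 6} are pairwise adjacent, and any tree decomposition puts a clique entirely inside one bag — forcing width ≥ 5. The upper and lower bounds meet at 5, so that is the treewidth.

Treewidth 5.
Bags: B1 = {1, 2, 3, 4, 5, 6}
Tree: (single bag)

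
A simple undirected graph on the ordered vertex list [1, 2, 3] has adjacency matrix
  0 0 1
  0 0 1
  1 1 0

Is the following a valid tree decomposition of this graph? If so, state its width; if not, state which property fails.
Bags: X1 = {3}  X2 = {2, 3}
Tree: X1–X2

A tree decomposition must satisfy three properties: every vertex lies in some bag; for every edge, both endpoints lie together in some bag; and for every vertex, the bags containing it form a connected subtree. Here vertex 1 appears in no bag, so the decomposition is invalid.

No — vertex 1 appears in no bag.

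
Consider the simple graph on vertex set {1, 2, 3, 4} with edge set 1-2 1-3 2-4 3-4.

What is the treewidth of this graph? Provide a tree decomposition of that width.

Treewidth 2.
One optimal decomposition is:
Bags: B1 = {1, 3, 4}  B2 = {1, 2, 4}
Tree: B1–B2

Every bag has size at most 3, so the width is 3 − 1 = 2 and tw(G) ≤ 2. The edges 1–3–4–2–1 form a cycle, so G is not a tree and its treewidth is at least 2. The upper and lower bounds meet at 2, so that is the treewidth.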